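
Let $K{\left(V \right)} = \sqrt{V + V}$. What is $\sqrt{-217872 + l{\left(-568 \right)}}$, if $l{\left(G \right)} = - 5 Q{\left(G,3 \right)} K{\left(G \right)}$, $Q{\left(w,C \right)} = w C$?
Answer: $4 \sqrt{-13617 + 2130 i \sqrt{71}} \approx 267.01 + 537.74 i$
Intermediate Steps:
$Q{\left(w,C \right)} = C w$
$K{\left(V \right)} = \sqrt{2} \sqrt{V}$ ($K{\left(V \right)} = \sqrt{2 V} = \sqrt{2} \sqrt{V}$)
$l{\left(G \right)} = - 15 \sqrt{2} G^{\frac{3}{2}}$ ($l{\left(G \right)} = - 5 \cdot 3 G \sqrt{2} \sqrt{G} = - 15 G \sqrt{2} \sqrt{G} = - 15 \sqrt{2} G^{\frac{3}{2}}$)
$\sqrt{-217872 + l{\left(-568 \right)}} = \sqrt{-217872 - 15 \sqrt{2} \left(-568\right)^{\frac{3}{2}}} = \sqrt{-217872 - 15 \sqrt{2} \left(- 1136 i \sqrt{142}\right)} = \sqrt{-217872 + 34080 i \sqrt{71}}$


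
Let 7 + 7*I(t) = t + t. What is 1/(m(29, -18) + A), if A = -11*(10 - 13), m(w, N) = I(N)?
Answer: 7/188 ≈ 0.037234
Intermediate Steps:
I(t) = -1 + 2*t/7 (I(t) = -1 + (t + t)/7 = -1 + (2*t)/7 = -1 + 2*t/7)
m(w, N) = -1 + 2*N/7
A = 33 (A = -11*(-3) = 33)
1/(m(29, -18) + A) = 1/((-1 + (2/7)*(-18)) + 33) = 1/((-1 - 36/7) + 33) = 1/(-43/7 + 33) = 1/(188/7) = 7/188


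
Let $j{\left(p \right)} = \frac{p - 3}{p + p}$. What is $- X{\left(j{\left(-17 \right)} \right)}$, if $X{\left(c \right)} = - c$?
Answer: $\frac{10}{17} \approx 0.58823$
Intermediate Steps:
$j{\left(p \right)} = \frac{-3 + p}{2 p}$
$- X{\left(j{\left(-17 \right)} \right)} = - \left(-1\right) \frac{-3 - 17}{2 \left(-17\right)} = - \left(-1\right) \frac{1}{2} \left(- \frac{1}{17}\right) \left(-20\right) = - \frac{\left(-1\right) 10}{17} = \left(-1\right) \left(- \frac{10}{17}\right) = \frac{10}{17}$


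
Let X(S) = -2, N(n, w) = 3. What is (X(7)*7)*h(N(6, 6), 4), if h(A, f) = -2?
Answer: 28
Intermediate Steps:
(X(7)*7)*h(N(6, 6), 4) = -2*7*(-2) = -14*(-2) = 28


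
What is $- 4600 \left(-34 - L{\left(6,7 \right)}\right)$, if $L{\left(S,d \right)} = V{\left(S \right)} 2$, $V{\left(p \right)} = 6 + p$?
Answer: $266800$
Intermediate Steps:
$L{\left(S,d \right)} = 12 + 2 S$ ($L{\left(S,d \right)} = \left(6 + S\right) 2 = 12 + 2 S$)
$- 4600 \left(-34 - L{\left(6,7 \right)}\right) = - 4600 \left(-34 - \left(12 + 2 \cdot 6\right)\right) = - 4600 \left(-34 - \left(12 + 12\right)\right) = - 4600 \left(-34 - 24\right) = \left(-4600\right) \left(-58\right) = 266800$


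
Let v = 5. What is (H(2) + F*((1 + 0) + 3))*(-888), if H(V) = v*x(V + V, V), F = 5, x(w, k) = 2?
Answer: -26640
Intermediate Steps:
H(V) = 10 (H(V) = 5*2 = 10)
(H(2) + F*((1 + 0) + 3))*(-888) = (10 + 5*((1 + 0) + 3))*(-888) = (10 + 5*(1 + 3))*(-888) = (10 + 5*4)*(-888) = (10 + 20)*(-888) = 30*(-888) = -26640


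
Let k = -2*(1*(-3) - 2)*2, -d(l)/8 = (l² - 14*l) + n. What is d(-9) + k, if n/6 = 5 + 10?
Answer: -2356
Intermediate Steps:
n = 90 (n = 6*(5 + 10) = 6*15 = 90)
d(l) = -720 - 8*l² + 112*l (d(l) = -8*((l² - 14*l) + 90) = -8*(90 + l² - 14*l) = -720 - 8*l² + 112*l)
k = 20 (k = -2*(-3 - 2)*2 = -2*(-5)*2 = 10*2 = 20)
d(-9) + k = (-720 - 8*(-9)² + 112*(-9)) + 20 = (-720 - 8*81 - 1008) + 20 = (-720 - 648 - 1008) + 20 = -2376 + 20 = -2356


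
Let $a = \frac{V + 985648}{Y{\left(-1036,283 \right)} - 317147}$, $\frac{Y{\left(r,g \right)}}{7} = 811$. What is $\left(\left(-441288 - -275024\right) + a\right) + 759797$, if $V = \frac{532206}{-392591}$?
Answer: $\frac{36288508742256324}{61140159385} \approx 5.9353 \cdot 10^{5}$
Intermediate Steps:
$V = - \frac{532206}{392591}$ ($V = 532206 \left(- \frac{1}{392591}\right) = - \frac{532206}{392591} \approx -1.3556$)
$Y{\left(r,g \right)} = 5677$ ($Y{\left(r,g \right)} = 7 \cdot 811 = 5677$)
$a = - \frac{193478000881}{61140159385}$ ($a = \frac{- \frac{532206}{392591} + 985648}{5677 - 317147} = \frac{386956001762}{392591 \left(-311470\right)} = \frac{386956001762}{392591} \left(- \frac{1}{311470}\right) = - \frac{193478000881}{61140159385} \approx -3.1645$)
$\left(\left(-441288 - -275024\right) + a\right) + 759797 = \left(\left(-441288 - -275024\right) - \frac{193478000881}{61140159385}\right) + 759797 = \left(\left(-441288 + 275024\right) - \frac{193478000881}{61140159385}\right) + 759797 = \left(-166264 - \frac{193478000881}{61140159385}\right) + 759797 = - \frac{10165600937988521}{61140159385} + 759797 = \frac{36288508742256324}{61140159385}$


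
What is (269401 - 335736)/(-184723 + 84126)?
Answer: 66335/100597 ≈ 0.65941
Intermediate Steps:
(269401 - 335736)/(-184723 + 84126) = -66335/(-100597) = -66335*(-1/100597) = 66335/100597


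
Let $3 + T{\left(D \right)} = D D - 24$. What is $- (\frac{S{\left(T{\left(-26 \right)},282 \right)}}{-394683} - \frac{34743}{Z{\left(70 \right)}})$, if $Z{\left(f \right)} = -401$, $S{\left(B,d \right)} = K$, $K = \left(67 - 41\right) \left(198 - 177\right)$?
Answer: $- \frac{4570750841}{52755961} \approx -86.64$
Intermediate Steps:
$K = 546$ ($K = 26 \cdot 21 = 546$)
$T{\left(D \right)} = -27 + D^{2}$ ($T{\left(D \right)} = -3 + \left(D D - 24\right) = -3 + \left(D^{2} - 24\right) = -3 + \left(-24 + D^{2}\right) = -27 + D^{2}$)
$S{\left(B,d \right)} = 546$
$- (\frac{S{\left(T{\left(-26 \right)},282 \right)}}{-394683} - \frac{34743}{Z{\left(70 \right)}}) = - (\frac{546}{-394683} - \frac{34743}{-401}) = - (546 \left(- \frac{1}{394683}\right) - - \frac{34743}{401}) = - (- \frac{182}{131561} + \frac{34743}{401}) = \left(-1\right) \frac{4570750841}{52755961} = - \frac{4570750841}{52755961}$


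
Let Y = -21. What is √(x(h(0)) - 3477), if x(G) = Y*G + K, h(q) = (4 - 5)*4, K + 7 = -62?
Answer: I*√3462 ≈ 58.839*I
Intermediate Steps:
K = -69 (K = -7 - 62 = -69)
h(q) = -4 (h(q) = -1*4 = -4)
x(G) = -69 - 21*G (x(G) = -21*G - 69 = -69 - 21*G)
√(x(h(0)) - 3477) = √((-69 - 21*(-4)) - 3477) = √((-69 + 84) - 3477) = √(15 - 3477) = √(-3462) = I*√3462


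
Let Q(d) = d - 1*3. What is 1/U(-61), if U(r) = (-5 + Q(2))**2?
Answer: 1/36 ≈ 0.027778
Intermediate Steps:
Q(d) = -3 + d (Q(d) = d - 3 = -3 + d)
U(r) = 36 (U(r) = (-5 + (-3 + 2))**2 = (-5 - 1)**2 = (-6)**2 = 36)
1/U(-61) = 1/36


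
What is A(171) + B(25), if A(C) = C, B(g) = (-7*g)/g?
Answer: 164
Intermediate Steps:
B(g) = -7
A(171) + B(25) = 171 - 7 = 164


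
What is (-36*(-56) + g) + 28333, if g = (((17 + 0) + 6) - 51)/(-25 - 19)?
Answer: 333846/11 ≈ 30350.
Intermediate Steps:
g = 7/11 (g = ((17 + 6) - 51)/(-44) = (23 - 51)*(-1/44) = -28*(-1/44) = 7/11 ≈ 0.63636)
(-36*(-56) + g) + 28333 = (-36*(-56) + 7/11) + 28333 = (2016 + 7/11) + 28333 = 22183/11 + 28333 = 333846/11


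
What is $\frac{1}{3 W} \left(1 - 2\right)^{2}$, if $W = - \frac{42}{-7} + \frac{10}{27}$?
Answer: $\frac{9}{172} \approx 0.052326$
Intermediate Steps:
$W = \frac{172}{27}$ ($W = \left(-42\right) \left(- \frac{1}{7}\right) + 10 \cdot \frac{1}{27} = 6 + \frac{10}{27} = \frac{172}{27} \approx 6.3704$)
$\frac{1}{3 W} \left(1 - 2\right)^{2} = \frac{1}{3 \cdot \frac{172}{27}} \left(1 - 2\right)^{2} = \frac{1}{3} \cdot \frac{27}{172} \left(-1\right)^{2} = \frac{9}{172} \cdot 1 = \frac{9}{172}$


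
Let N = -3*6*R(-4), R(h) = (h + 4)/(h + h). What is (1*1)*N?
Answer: 0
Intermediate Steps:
R(h) = (4 + h)/(2*h) (R(h) = (4 + h)/((2*h)) = (4 + h)*(1/(2*h)) = (4 + h)/(2*h))
N = 0 (N = -3*6*(1/2)*(4 - 4)/(-4) = -18*(1/2)*(-1/4)*0 = -18*0 = -1*0 = 0)
(1*1)*N = (1*1)*0 = 1*0 = 0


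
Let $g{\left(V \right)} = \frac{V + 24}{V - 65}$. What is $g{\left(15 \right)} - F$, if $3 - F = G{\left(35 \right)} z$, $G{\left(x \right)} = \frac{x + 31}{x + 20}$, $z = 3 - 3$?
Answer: $- \frac{189}{50} \approx -3.78$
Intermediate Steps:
$g{\left(V \right)} = \frac{24 + V}{-65 + V}$
$z = 0$
$G{\left(x \right)} = \frac{31 + x}{20 + x}$
$F = 3$ ($F = 3 - \frac{31 + 35}{20 + 35} \cdot 0 = 3 - \frac{1}{55} \cdot 66 \cdot 0 = 3 - \frac{6}{5} \cdot 0 = 3 - 0 = 3 + 0 = 3$)
$g{\left(15 \right)} - F = \frac{24 + 15}{-65 + 15} - 3 = \frac{1}{-50} \cdot 39 - 3 = \left(- \frac{1}{50}\right) 39 - 3 = - \frac{39}{50} - 3 = - \frac{189}{50}$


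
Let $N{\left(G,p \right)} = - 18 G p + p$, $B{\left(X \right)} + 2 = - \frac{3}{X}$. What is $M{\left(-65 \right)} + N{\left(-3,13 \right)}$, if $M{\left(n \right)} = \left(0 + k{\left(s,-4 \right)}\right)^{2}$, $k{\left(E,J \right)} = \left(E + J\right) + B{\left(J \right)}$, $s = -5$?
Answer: $\frac{13121}{16} \approx 820.06$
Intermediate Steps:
$B{\left(X \right)} = -2 - \frac{3}{X}$
$k{\left(E,J \right)} = -2 + E + J - \frac{3}{J}$ ($k{\left(E,J \right)} = \left(E + J\right) - \left(2 + \frac{3}{J}\right) = -2 + E + J - \frac{3}{J}$)
$N{\left(G,p \right)} = p - 18 G p$ ($N{\left(G,p \right)} = - 18 G p + p = p - 18 G p$)
$M{\left(n \right)} = \frac{1681}{16}$ ($M{\left(n \right)} = \left(0 - \left(11 - \frac{3}{4}\right)\right)^{2} = \left(0 - \frac{41}{4}\right)^{2} = \left(- \frac{41}{4}\right)^{2} = \frac{1681}{16}$)
$M{\left(-65 \right)} + N{\left(-3,13 \right)} = \frac{1681}{16} + 13 \left(1 - -54\right) = \frac{1681}{16} + 13 \left(1 + 54\right) = \frac{1681}{16} + 13 \cdot 55 = \frac{1681}{16} + 715 = \frac{13121}{16}$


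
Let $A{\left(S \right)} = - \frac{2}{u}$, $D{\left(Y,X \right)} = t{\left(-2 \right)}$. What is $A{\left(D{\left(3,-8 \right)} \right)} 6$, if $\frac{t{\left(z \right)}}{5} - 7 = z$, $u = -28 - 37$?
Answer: $\frac{12}{65} \approx 0.18462$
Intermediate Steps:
$u = -65$
$t{\left(z \right)} = 35 + 5 z$
$D{\left(Y,X \right)} = 25$ ($D{\left(Y,X \right)} = 35 + 5 \left(-2\right) = 35 - 10 = 25$)
$A{\left(S \right)} = \frac{2}{65}$ ($A{\left(S \right)} = - \frac{2}{-65} = \left(-2\right) \left(- \frac{1}{65}\right) = \frac{2}{65}$)
$A{\left(D{\left(3,-8 \right)} \right)} 6 = \frac{2}{65} \cdot 6 = \frac{12}{65}$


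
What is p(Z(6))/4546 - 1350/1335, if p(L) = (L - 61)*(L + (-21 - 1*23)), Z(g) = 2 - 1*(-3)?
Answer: -107382/202297 ≈ -0.53081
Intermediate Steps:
Z(g) = 5 (Z(g) = 2 + 3 = 5)
p(L) = (-61 + L)*(-44 + L) (p(L) = (-61 + L)*(L + (-21 - 23)) = (-61 + L)*(L - 44) = (-61 + L)*(-44 + L))
p(Z(6))/4546 - 1350/1335 = (2684 + 5² - 105*5)/4546 - 1350/1335 = (2684 + 25 - 525)*(1/4546) - 1350*1/1335 = 2184*(1/4546) - 90/89 = 1092/2273 - 90/89 = -107382/202297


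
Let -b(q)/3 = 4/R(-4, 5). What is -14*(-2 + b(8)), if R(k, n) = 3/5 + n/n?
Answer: 133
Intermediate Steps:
R(k, n) = 8/5 (R(k, n) = 3*(⅕) + 1 = ⅗ + 1 = 8/5)
b(q) = -15/2 (b(q) = -12/8/5 = -12*5/8 = -3*5/2 = -15/2)
-14*(-2 + b(8)) = -14*(-2 - 15/2) = -14*(-19/2) = 133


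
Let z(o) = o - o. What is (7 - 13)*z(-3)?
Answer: 0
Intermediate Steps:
z(o) = 0
(7 - 13)*z(-3) = (7 - 13)*0 = -6*0 = 0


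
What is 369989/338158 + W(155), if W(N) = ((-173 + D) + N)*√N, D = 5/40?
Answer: 369989/338158 - 143*√155/8 ≈ -221.45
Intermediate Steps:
D = ⅛ (D = 5*(1/40) = ⅛ ≈ 0.12500)
W(N) = √N*(-1383/8 + N) (W(N) = ((-173 + ⅛) + N)*√N = (-1383/8 + N)*√N = √N*(-1383/8 + N))
369989/338158 + W(155) = 369989/338158 + √155*(-1383/8 + 155) = 369989*(1/338158) + √155*(-143/8) = 369989/338158 - 143*√155/8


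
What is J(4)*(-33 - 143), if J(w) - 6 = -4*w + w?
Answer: 1056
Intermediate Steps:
J(w) = 6 - 3*w (J(w) = 6 + (-4*w + w) = 6 - 3*w)
J(4)*(-33 - 143) = (6 - 3*4)*(-33 - 143) = (6 - 12)*(-176) = -6*(-176) = 1056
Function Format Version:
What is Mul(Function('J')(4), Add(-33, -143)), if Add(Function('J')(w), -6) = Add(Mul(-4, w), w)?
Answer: 1056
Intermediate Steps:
Function('J')(w) = Add(6, Mul(-3, w)) (Function('J')(w) = Add(6, Add(Mul(-4, w), w)) = Add(6, Mul(-3, w)))
Mul(Function('J')(4), Add(-33, -143)) = Mul(Add(6, Mul(-3, 4)), Add(-33, -143)) = Mul(Add(6, -12), -176) = Mul(-6, -176) = 1056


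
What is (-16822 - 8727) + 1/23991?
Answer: -612946058/23991 ≈ -25549.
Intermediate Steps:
(-16822 - 8727) + 1/23991 = -25549 + 1/23991 = -612946058/23991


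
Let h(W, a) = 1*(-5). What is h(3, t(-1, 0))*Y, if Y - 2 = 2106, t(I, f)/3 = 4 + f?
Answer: -10540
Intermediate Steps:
t(I, f) = 12 + 3*f (t(I, f) = 3*(4 + f) = 12 + 3*f)
h(W, a) = -5
Y = 2108 (Y = 2 + 2106 = 2108)
h(3, t(-1, 0))*Y = -5*2108 = -10540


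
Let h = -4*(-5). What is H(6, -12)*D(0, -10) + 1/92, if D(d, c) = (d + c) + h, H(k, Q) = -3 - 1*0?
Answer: -2759/92 ≈ -29.989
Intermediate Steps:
H(k, Q) = -3 (H(k, Q) = -3 + 0 = -3)
h = 20
D(d, c) = 20 + c + d (D(d, c) = (d + c) + 20 = (c + d) + 20 = 20 + c + d)
H(6, -12)*D(0, -10) + 1/92 = -3*(20 - 10 + 0) + 1/92 = -3*10 + 1/92 = -30 + 1/92 = -2759/92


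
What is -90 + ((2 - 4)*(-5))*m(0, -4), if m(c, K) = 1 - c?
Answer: -80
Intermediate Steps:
-90 + ((2 - 4)*(-5))*m(0, -4) = -90 + ((2 - 4)*(-5))*(1 - 1*0) = -90 + (-2*(-5))*(1 + 0) = -90 + 10*1 = -90 + 10 = -80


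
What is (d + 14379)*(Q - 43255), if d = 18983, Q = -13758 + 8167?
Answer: -1629600252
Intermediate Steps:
Q = -5591
(d + 14379)*(Q - 43255) = (18983 + 14379)*(-5591 - 43255) = 33362*(-48846) = -1629600252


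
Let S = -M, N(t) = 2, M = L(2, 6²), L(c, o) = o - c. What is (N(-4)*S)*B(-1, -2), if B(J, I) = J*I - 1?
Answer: -68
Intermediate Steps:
M = 34 (M = 6² - 1*2 = 36 - 2 = 34)
S = -34 (S = -1*34 = -34)
B(J, I) = -1 + I*J (B(J, I) = I*J - 1 = -1 + I*J)
(N(-4)*S)*B(-1, -2) = (2*(-34))*(-1 - 2*(-1)) = -68*(-1 + 2) = -68*1 = -68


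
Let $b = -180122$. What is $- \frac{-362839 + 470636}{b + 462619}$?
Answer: $- \frac{107797}{282497} \approx -0.38159$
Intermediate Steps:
$- \frac{-362839 + 470636}{b + 462619} = - \frac{-362839 + 470636}{-180122 + 462619} = - \frac{107797}{282497}$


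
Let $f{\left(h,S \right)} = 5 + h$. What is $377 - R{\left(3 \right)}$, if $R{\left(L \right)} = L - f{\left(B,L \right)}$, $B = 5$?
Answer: $384$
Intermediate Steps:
$R{\left(L \right)} = -10 + L$ ($R{\left(L \right)} = L - \left(5 + 5\right) = L - 10 = -10 + L$)
$377 - R{\left(3 \right)} = 377 - \left(-10 + 3\right) = 377 - -7 = 377 + 7 = 384$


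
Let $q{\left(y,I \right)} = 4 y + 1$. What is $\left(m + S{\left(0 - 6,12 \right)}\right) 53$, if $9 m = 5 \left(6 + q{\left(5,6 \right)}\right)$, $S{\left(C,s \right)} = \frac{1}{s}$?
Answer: $\frac{9593}{12} \approx 799.42$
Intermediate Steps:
$q{\left(y,I \right)} = 1 + 4 y$
$m = 15$ ($m = \frac{5 \left(6 + \left(1 + 4 \cdot 5\right)\right)}{9} = \frac{5 \left(6 + \left(1 + 20\right)\right)}{9} = \frac{5 \left(6 + 21\right)}{9} = \frac{5 \cdot 27}{9} = \frac{1}{9} \cdot 135 = 15$)
$\left(m + S{\left(0 - 6,12 \right)}\right) 53 = \left(15 + \frac{1}{12}\right) 53 = \frac{181}{12} \cdot 53 = \frac{9593}{12}$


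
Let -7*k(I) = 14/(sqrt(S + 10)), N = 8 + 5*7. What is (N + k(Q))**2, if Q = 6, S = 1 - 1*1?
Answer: (215 - sqrt(10))**2/25 ≈ 1795.0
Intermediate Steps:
S = 0 (S = 1 - 1 = 0)
N = 43 (N = 8 + 35 = 43)
k(I) = -sqrt(10)/5 (k(I) = -2/(sqrt(0 + 10)) = -2/(sqrt(10)) = -2*sqrt(10)/10 = -sqrt(10)/5)
(N + k(Q))**2 = (43 - sqrt(10)/5)**2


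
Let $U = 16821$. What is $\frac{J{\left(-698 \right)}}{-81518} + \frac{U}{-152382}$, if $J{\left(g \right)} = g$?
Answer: $- \frac{210808607}{2070312646} \approx -0.10182$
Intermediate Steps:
$\frac{J{\left(-698 \right)}}{-81518} + \frac{U}{-152382} = - \frac{698}{-81518} + \frac{16821}{-152382} = \left(-698\right) \left(- \frac{1}{81518}\right) + 16821 \left(- \frac{1}{152382}\right) = \frac{349}{40759} - \frac{5607}{50794} = - \frac{210808607}{2070312646}$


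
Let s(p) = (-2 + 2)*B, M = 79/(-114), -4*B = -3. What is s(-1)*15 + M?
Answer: -79/114 ≈ -0.69298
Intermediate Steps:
B = ¾ (B = -¼*(-3) = ¾ ≈ 0.75000)
M = -79/114 (M = 79*(-1/114) = -79/114 ≈ -0.69298)
s(p) = 0 (s(p) = (-2 + 2)*(¾) = 0*(¾) = 0)
s(-1)*15 + M = 0*15 - 79/114 = 0 - 79/114 = -79/114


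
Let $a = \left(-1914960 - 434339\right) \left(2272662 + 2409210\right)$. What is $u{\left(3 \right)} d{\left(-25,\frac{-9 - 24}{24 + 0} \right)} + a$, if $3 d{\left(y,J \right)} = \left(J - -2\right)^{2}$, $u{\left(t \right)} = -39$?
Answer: $- \frac{703943501294917}{64} \approx -1.0999 \cdot 10^{13}$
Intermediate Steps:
$d{\left(y,J \right)} = \frac{\left(2 + J\right)^{2}}{3}$ ($d{\left(y,J \right)} = \frac{\left(J - -2\right)^{2}}{3} = \frac{\left(J + 2\right)^{2}}{3} = \frac{\left(2 + J\right)^{2}}{3}$)
$a = -10999117207728$ ($a = \left(-2349299\right) 4681872 = -10999117207728$)
$u{\left(3 \right)} d{\left(-25,\frac{-9 - 24}{24 + 0} \right)} + a = - 39 \frac{\left(2 + \frac{-9 - 24}{24 + 0}\right)^{2}}{3} - 10999117207728 = - 39 \frac{\left(2 - \frac{33}{24}\right)^{2}}{3} - 10999117207728 = - 39 \frac{\left(2 - \frac{11}{8}\right)^{2}}{3} - 10999117207728 = - 39 \frac{\left(\frac{5}{8}\right)^{2}}{3} - 10999117207728 = - 39 \cdot \frac{1}{3} \cdot \frac{25}{64} - 10999117207728 = \left(-39\right) \frac{25}{192} - 10999117207728 = - \frac{325}{64} - 10999117207728 = - \frac{703943501294917}{64}$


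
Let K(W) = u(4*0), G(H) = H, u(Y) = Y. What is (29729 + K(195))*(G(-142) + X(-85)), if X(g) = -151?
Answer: -8710597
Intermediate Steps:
K(W) = 0 (K(W) = 4*0 = 0)
(29729 + K(195))*(G(-142) + X(-85)) = (29729 + 0)*(-142 - 151) = 29729*(-293) = -8710597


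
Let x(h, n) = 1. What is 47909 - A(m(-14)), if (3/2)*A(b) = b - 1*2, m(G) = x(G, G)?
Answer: 143729/3 ≈ 47910.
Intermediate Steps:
m(G) = 1
A(b) = -4/3 + 2*b/3 (A(b) = 2*(b - 1*2)/3 = 2*(b - 2)/3 = 2*(-2 + b)/3 = -4/3 + 2*b/3)
47909 - A(m(-14)) = 47909 - (-4/3 + (⅔)*1) = 47909 - (-4/3 + ⅔) = 47909 - 1*(-⅔) = 47909 + ⅔ = 143729/3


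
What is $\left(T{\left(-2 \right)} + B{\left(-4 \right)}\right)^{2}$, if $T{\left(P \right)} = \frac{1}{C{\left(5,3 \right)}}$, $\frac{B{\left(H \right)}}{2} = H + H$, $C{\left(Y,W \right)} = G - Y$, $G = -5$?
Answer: $\frac{25921}{100} \approx 259.21$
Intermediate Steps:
$C{\left(Y,W \right)} = -5 - Y$
$B{\left(H \right)} = 4 H$ ($B{\left(H \right)} = 2 \left(H + H\right) = 2 \cdot 2 H = 4 H$)
$T{\left(P \right)} = - \frac{1}{10}$ ($T{\left(P \right)} = \frac{1}{-5 - 5} = \frac{1}{-10} = - \frac{1}{10}$)
$\left(T{\left(-2 \right)} + B{\left(-4 \right)}\right)^{2} = \left(- \frac{1}{10} + 4 \left(-4\right)\right)^{2} = \left(- \frac{1}{10} - 16\right)^{2} = \left(- \frac{161}{10}\right)^{2} = \frac{25921}{100}$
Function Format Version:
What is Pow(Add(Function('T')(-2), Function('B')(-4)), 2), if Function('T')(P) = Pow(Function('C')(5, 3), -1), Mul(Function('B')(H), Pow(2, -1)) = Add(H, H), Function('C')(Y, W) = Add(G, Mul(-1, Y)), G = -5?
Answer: Rational(25921, 100) ≈ 259.21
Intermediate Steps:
Function('C')(Y, W) = Add(-5, Mul(-1, Y))
Function('B')(H) = Mul(4, H) (Function('B')(H) = Mul(2, Add(H, H)) = Mul(2, Mul(2, H)) = Mul(4, H))
Function('T')(P) = Rational(-1, 10) (Function('T')(P) = Pow(Add(-5, Mul(-1, 5)), -1) = Pow(Add(-5, -5), -1) = Pow(-10, -1) = Rational(-1, 10))
Pow(Add(Function('T')(-2), Function('B')(-4)), 2) = Pow(Add(Rational(-1, 10), Mul(4, -4)), 2) = Pow(Add(Rational(-1, 10), -16), 2) = Pow(Rational(-161, 10), 2) = Rational(25921, 100)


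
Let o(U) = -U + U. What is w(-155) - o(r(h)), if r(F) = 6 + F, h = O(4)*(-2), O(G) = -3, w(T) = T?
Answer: -155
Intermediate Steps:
h = 6 (h = -3*(-2) = 6)
o(U) = 0
w(-155) - o(r(h)) = -155 - 1*0 = -155 + 0 = -155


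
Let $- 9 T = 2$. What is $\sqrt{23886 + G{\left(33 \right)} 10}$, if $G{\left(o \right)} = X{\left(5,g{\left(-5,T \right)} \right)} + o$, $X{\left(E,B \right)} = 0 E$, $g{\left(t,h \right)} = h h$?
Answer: $2 \sqrt{6054} \approx 155.61$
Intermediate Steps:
$T = - \frac{2}{9}$ ($T = \left(- \frac{1}{9}\right) 2 = - \frac{2}{9} \approx -0.22222$)
$g{\left(t,h \right)} = h^{2}$
$X{\left(E,B \right)} = 0$
$G{\left(o \right)} = o$ ($G{\left(o \right)} = 0 + o = o$)
$\sqrt{23886 + G{\left(33 \right)} 10} = \sqrt{23886 + 33 \cdot 10} = \sqrt{23886 + 330} = \sqrt{24216} = 2 \sqrt{6054}$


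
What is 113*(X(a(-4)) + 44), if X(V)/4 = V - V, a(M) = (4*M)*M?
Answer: 4972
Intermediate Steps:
a(M) = 4*M²
X(V) = 0 (X(V) = 4*(V - V) = 4*0 = 0)
113*(X(a(-4)) + 44) = 113*(0 + 44) = 113*44 = 4972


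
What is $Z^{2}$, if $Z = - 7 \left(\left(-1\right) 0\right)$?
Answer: $0$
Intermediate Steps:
$Z = 0$ ($Z = \left(-7\right) 0 = 0$)
$Z^{2} = 0^{2} = 0$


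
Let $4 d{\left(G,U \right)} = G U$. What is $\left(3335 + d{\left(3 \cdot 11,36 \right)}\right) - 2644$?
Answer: $988$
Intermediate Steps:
$d{\left(G,U \right)} = \frac{G U}{4}$
$\left(3335 + d{\left(3 \cdot 11,36 \right)}\right) - 2644 = \left(3335 + \frac{1}{4} \cdot 3 \cdot 11 \cdot 36\right) - 2644 = \left(3335 + \frac{1}{4} \cdot 33 \cdot 36\right) - 2644 = \left(3335 + 297\right) - 2644 = 3632 - 2644 = 988$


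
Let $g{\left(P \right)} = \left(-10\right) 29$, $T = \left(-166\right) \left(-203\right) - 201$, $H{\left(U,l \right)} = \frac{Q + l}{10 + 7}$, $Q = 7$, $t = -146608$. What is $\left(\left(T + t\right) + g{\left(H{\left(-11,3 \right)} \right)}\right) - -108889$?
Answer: $-4512$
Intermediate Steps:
$H{\left(U,l \right)} = \frac{7}{17} + \frac{l}{17}$ ($H{\left(U,l \right)} = \frac{7 + l}{10 + 7} = \frac{7 + l}{17} = \left(7 + l\right) \frac{1}{17} = \frac{7}{17} + \frac{l}{17}$)
$T = 33497$ ($T = 33698 - 201 = 33497$)
$g{\left(P \right)} = -290$
$\left(\left(T + t\right) + g{\left(H{\left(-11,3 \right)} \right)}\right) - -108889 = \left(\left(33497 - 146608\right) - 290\right) - -108889 = \left(-113111 - 290\right) + 108889 = -113401 + 108889 = -4512$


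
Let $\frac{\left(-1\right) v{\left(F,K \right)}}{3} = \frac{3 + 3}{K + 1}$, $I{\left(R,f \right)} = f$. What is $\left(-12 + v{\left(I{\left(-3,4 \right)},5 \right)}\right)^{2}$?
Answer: $225$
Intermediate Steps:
$v{\left(F,K \right)} = - \frac{18}{1 + K}$ ($v{\left(F,K \right)} = - 3 \frac{3 + 3}{K + 1} = - 3 \frac{6}{1 + K} = - \frac{18}{1 + K}$)
$\left(-12 + v{\left(I{\left(-3,4 \right)},5 \right)}\right)^{2} = \left(-12 - \frac{18}{1 + 5}\right)^{2} = \left(-12 - \frac{18}{6}\right)^{2} = \left(-12 - 3\right)^{2} = \left(-15\right)^{2} = 225$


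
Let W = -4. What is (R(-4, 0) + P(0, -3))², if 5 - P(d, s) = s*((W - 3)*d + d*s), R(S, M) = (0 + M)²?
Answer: 25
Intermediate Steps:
R(S, M) = M²
P(d, s) = 5 - s*(-7*d + d*s) (P(d, s) = 5 - s*((-4 - 3)*d + d*s) = 5 - s*(-7*d + d*s))
(R(-4, 0) + P(0, -3))² = (0² + (5 - 1*0*(-3)² + 7*0*(-3)))² = (0 + (5 - 1*0*9 + 0))² = (0 + (5 + 0 + 0))² = (0 + 5)² = 5² = 25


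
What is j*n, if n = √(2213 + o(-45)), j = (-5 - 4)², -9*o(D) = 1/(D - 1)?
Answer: 27*√42144418/46 ≈ 3810.4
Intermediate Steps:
o(D) = -1/(9*(-1 + D)) (o(D) = -1/(9*(D - 1)) = -1/(9*(-1 + D)))
j = 81 (j = (-9)² = 81)
n = √42144418/138 (n = √(2213 - 1/(-9 + 9*(-45))) = √(2213 - 1/(-9 - 405)) = √(2213 - 1/(-414)) = √(2213 - 1*(-1/414)) = √(2213 + 1/414) = √(916183/414) = √42144418/138 ≈ 47.043)
j*n = 81*(√42144418/138) = 27*√42144418/46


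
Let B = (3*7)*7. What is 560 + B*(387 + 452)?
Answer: 123893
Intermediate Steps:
B = 147 (B = 21*7 = 147)
560 + B*(387 + 452) = 560 + 147*(387 + 452) = 560 + 147*839 = 560 + 123333 = 123893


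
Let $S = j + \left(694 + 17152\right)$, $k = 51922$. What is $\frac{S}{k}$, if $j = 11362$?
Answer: $\frac{14604}{25961} \approx 0.56254$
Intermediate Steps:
$S = 29208$ ($S = 11362 + \left(694 + 17152\right) = 11362 + 17846 = 29208$)
$\frac{S}{k} = \frac{29208}{51922} = 29208 \cdot \frac{1}{51922} = \frac{14604}{25961}$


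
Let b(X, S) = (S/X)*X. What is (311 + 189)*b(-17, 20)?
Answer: 10000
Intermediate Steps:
b(X, S) = S (b(X, S) = (S/X)*X = S)
(311 + 189)*b(-17, 20) = (311 + 189)*20 = 500*20 = 10000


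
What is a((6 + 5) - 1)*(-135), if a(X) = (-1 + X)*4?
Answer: -4860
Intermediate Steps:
a(X) = -4 + 4*X
a((6 + 5) - 1)*(-135) = (-4 + 4*((6 + 5) - 1))*(-135) = (-4 + 4*(11 - 1))*(-135) = (-4 + 4*10)*(-135) = (-4 + 40)*(-135) = 36*(-135) = -4860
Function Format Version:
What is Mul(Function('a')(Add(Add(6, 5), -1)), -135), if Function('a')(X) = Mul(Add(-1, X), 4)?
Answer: -4860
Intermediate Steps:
Function('a')(X) = Add(-4, Mul(4, X))
Mul(Function('a')(Add(Add(6, 5), -1)), -135) = Mul(Add(-4, Mul(4, Add(Add(6, 5), -1))), -135) = Mul(Add(-4, Mul(4, Add(11, -1))), -135) = Mul(Add(-4, Mul(4, 10)), -135) = Mul(Add(-4, 40), -135) = Mul(36, -135) = -4860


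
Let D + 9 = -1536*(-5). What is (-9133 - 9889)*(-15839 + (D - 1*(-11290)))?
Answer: -59386684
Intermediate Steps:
D = 7671 (D = -9 - 1536*(-5) = -9 + 7680 = 7671)
(-9133 - 9889)*(-15839 + (D - 1*(-11290))) = (-9133 - 9889)*(-15839 + (7671 - 1*(-11290))) = -19022*(-15839 + (7671 + 11290)) = -19022*(-15839 + 18961) = -19022*3122 = -59386684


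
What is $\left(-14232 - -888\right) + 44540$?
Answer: $31196$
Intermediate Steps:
$\left(-14232 - -888\right) + 44540 = \left(-14232 + 888\right) + 44540 = -13344 + 44540 = 31196$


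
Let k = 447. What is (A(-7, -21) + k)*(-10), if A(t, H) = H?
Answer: -4260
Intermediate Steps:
(A(-7, -21) + k)*(-10) = (-21 + 447)*(-10) = 426*(-10) = -4260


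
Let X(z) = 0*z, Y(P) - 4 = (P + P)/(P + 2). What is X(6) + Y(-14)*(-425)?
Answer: -8075/3 ≈ -2691.7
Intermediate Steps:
Y(P) = 4 + 2*P/(2 + P) (Y(P) = 4 + (P + P)/(P + 2) = 4 + (2*P)/(2 + P) = 4 + 2*P/(2 + P))
X(z) = 0
X(6) + Y(-14)*(-425) = 0 + (2*(4 + 3*(-14))/(2 - 14))*(-425) = 0 + (2*(4 - 42)/(-12))*(-425) = 0 + (2*(-1/12)*(-38))*(-425) = 0 + (19/3)*(-425) = 0 - 8075/3 = -8075/3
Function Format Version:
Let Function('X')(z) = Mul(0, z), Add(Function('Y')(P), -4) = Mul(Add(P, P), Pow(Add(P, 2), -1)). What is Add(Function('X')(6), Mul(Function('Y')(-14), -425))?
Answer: Rational(-8075, 3) ≈ -2691.7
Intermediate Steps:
Function('Y')(P) = Add(4, Mul(2, P, Pow(Add(2, P), -1))) (Function('Y')(P) = Add(4, Mul(Add(P, P), Pow(Add(P, 2), -1))) = Add(4, Mul(Mul(2, P), Pow(Add(2, P), -1))) = Add(4, Mul(2, P, Pow(Add(2, P), -1))))
Function('X')(z) = 0
Add(Function('X')(6), Mul(Function('Y')(-14), -425)) = Add(0, Mul(Mul(2, Pow(Add(2, -14), -1), Add(4, Mul(3, -14))), -425)) = Add(0, Mul(Mul(2, Pow(-12, -1), Add(4, -42)), -425)) = Add(0, Mul(Mul(2, Rational(-1, 12), -38), -425)) = Add(0, Mul(Rational(19, 3), -425)) = Add(0, Rational(-8075, 3)) = Rational(-8075, 3)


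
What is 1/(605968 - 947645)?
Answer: -1/341677 ≈ -2.9267e-6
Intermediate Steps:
1/(605968 - 947645) = 1/(-341677) = -1/341677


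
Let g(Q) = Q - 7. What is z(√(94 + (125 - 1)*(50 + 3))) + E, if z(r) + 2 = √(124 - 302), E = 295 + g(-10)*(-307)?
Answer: 5512 + I*√178 ≈ 5512.0 + 13.342*I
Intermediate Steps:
g(Q) = -7 + Q
E = 5514 (E = 295 + (-7 - 10)*(-307) = 295 - 17*(-307) = 295 + 5219 = 5514)
z(r) = -2 + I*√178 (z(r) = -2 + √(124 - 302) = -2 + √(-178) = -2 + I*√178)
z(√(94 + (125 - 1)*(50 + 3))) + E = (-2 + I*√178) + 5514 = 5512 + I*√178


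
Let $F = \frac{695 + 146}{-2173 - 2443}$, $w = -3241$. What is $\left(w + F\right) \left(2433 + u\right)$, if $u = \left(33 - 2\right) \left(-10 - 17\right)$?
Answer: $- \frac{5969557503}{1154} \approx -5.1729 \cdot 10^{6}$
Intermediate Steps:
$F = - \frac{841}{4616}$ ($F = \frac{841}{-4616} = 841 \left(- \frac{1}{4616}\right) = - \frac{841}{4616} \approx -0.18219$)
$u = -837$ ($u = 31 \left(-27\right) = -837$)
$\left(w + F\right) \left(2433 + u\right) = \left(-3241 - \frac{841}{4616}\right) \left(2433 - 837\right) = \left(- \frac{14961297}{4616}\right) 1596 = - \frac{5969557503}{1154}$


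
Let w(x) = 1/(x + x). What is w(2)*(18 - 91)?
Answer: -73/4 ≈ -18.250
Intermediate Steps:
w(x) = 1/(2*x)
w(2)*(18 - 91) = ((½)/2)*(18 - 91) = ((½)*(½))*(-73) = (¼)*(-73) = -73/4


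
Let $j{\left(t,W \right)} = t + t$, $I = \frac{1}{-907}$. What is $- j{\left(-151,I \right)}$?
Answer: $302$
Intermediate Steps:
$I = - \frac{1}{907} \approx -0.0011025$
$j{\left(t,W \right)} = 2 t$
$- j{\left(-151,I \right)} = - 2 \left(-151\right) = \left(-1\right) \left(-302\right) = 302$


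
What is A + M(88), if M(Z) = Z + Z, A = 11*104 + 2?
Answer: 1322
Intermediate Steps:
A = 1146 (A = 1144 + 2 = 1146)
M(Z) = 2*Z
A + M(88) = 1146 + 2*88 = 1146 + 176 = 1322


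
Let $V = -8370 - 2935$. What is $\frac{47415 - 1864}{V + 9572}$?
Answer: $- \frac{45551}{1733} \approx -26.284$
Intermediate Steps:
$V = -11305$ ($V = -8370 - 2935 = -11305$)
$\frac{47415 - 1864}{V + 9572} = \frac{47415 - 1864}{-11305 + 9572} = \frac{45551}{-1733} = 45551 \left(- \frac{1}{1733}\right) = - \frac{45551}{1733}$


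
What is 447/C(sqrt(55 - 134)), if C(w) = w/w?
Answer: 447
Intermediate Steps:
C(w) = 1
447/C(sqrt(55 - 134)) = 447/1 = 447*1 = 447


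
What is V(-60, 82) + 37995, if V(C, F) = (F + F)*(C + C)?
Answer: 18315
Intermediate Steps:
V(C, F) = 4*C*F (V(C, F) = (2*F)*(2*C) = 4*C*F)
V(-60, 82) + 37995 = 4*(-60)*82 + 37995 = -19680 + 37995 = 18315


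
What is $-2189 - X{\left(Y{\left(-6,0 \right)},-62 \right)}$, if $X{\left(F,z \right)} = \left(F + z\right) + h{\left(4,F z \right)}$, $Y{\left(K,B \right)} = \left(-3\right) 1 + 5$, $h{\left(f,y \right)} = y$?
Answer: $-2005$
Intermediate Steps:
$Y{\left(K,B \right)} = 2$ ($Y{\left(K,B \right)} = -3 + 5 = 2$)
$X{\left(F,z \right)} = F + z + F z$ ($X{\left(F,z \right)} = \left(F + z\right) + F z = F + z + F z$)
$-2189 - X{\left(Y{\left(-6,0 \right)},-62 \right)} = -2189 - \left(2 - 62 + 2 \left(-62\right)\right) = -2189 - \left(2 - 62 - 124\right) = -2189 - -184 = -2189 + 184 = -2005$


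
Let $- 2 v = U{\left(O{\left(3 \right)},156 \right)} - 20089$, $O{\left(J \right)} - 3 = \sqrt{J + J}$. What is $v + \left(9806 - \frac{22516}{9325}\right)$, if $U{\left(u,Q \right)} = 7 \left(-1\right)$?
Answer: $\frac{185116034}{9325} \approx 19852.0$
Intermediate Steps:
$O{\left(J \right)} = 3 + \sqrt{2} \sqrt{J}$ ($O{\left(J \right)} = 3 + \sqrt{J + J} = 3 + \sqrt{2 J} = 3 + \sqrt{2} \sqrt{J}$)
$U{\left(u,Q \right)} = -7$
$v = 10048$ ($v = - \frac{-7 - 20089}{2} = \left(- \frac{1}{2}\right) \left(-20096\right) = 10048$)
$v + \left(9806 - \frac{22516}{9325}\right) = 10048 + \left(9806 - \frac{22516}{9325}\right) = 10048 + \frac{91418434}{9325} = \frac{185116034}{9325}$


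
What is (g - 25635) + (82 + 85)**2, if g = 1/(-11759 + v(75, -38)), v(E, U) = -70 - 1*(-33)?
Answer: 26588183/11796 ≈ 2254.0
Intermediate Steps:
v(E, U) = -37 (v(E, U) = -70 + 33 = -37)
g = -1/11796 (g = 1/(-11759 - 37) = 1/(-11796) = -1/11796 ≈ -8.4774e-5)
(g - 25635) + (82 + 85)**2 = (-1/11796 - 25635) + (82 + 85)**2 = -302390461/11796 + 167**2 = -302390461/11796 + 27889 = 26588183/11796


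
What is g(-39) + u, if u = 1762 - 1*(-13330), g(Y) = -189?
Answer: 14903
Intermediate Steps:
u = 15092 (u = 1762 + 13330 = 15092)
g(-39) + u = -189 + 15092 = 14903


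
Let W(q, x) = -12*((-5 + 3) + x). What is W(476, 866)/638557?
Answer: -10368/638557 ≈ -0.016237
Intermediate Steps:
W(q, x) = 24 - 12*x (W(q, x) = -12*(-2 + x) = 24 - 12*x)
W(476, 866)/638557 = (24 - 12*866)/638557 = (24 - 10392)*(1/638557) = -10368*1/638557 = -10368/638557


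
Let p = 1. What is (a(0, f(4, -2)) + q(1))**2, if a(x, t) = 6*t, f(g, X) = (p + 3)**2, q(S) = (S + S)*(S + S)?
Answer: 10000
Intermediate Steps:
q(S) = 4*S**2 (q(S) = (2*S)*(2*S) = 4*S**2)
f(g, X) = 16 (f(g, X) = (1 + 3)**2 = 4**2 = 16)
(a(0, f(4, -2)) + q(1))**2 = (6*16 + 4*1**2)**2 = (96 + 4*1)**2 = (96 + 4)**2 = 100**2 = 10000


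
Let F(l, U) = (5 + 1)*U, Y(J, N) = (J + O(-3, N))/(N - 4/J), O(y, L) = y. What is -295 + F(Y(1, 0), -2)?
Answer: -307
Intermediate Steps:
Y(J, N) = (-3 + J)/(N - 4/J) (Y(J, N) = (J - 3)/(N - 4/J) = (-3 + J)/(N - 4/J))
F(l, U) = 6*U
-295 + F(Y(1, 0), -2) = -295 + 6*(-2) = -295 - 12 = -307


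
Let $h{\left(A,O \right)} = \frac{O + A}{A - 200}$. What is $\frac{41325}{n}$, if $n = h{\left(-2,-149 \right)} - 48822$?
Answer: $- \frac{439350}{519047} \approx -0.84645$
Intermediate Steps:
$h{\left(A,O \right)} = \frac{A + O}{-200 + A}$
$n = - \frac{9861893}{202}$ ($n = \frac{-2 - 149}{-200 - 2} - 48822 = \frac{1}{-202} \left(-151\right) - 48822 = \left(- \frac{1}{202}\right) \left(-151\right) - 48822 = \frac{151}{202} - 48822 = - \frac{9861893}{202} \approx -48821.0$)
$\frac{41325}{n} = \frac{41325}{- \frac{9861893}{202}} = 41325 \left(- \frac{202}{9861893}\right) = - \frac{439350}{519047}$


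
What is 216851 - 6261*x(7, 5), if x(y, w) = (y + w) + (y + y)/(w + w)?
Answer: 664768/5 ≈ 1.3295e+5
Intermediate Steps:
x(y, w) = w + y + y/w (x(y, w) = (w + y) + (2*y)/((2*w)) = (w + y) + (2*y)*(1/(2*w)) = (w + y) + y/w = w + y + y/w)
216851 - 6261*x(7, 5) = 216851 - 6261*(5 + 7 + 7/5) = 216851 - 6261*67/5 = 216851 - 419487/5 = 664768/5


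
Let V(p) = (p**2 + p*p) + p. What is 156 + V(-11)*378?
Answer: 87474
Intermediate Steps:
V(p) = p + 2*p**2 (V(p) = (p**2 + p**2) + p = 2*p**2 + p = p + 2*p**2)
156 + V(-11)*378 = 156 - 11*(1 + 2*(-11))*378 = 156 - 11*(1 - 22)*378 = 156 - 11*(-21)*378 = 156 + 231*378 = 156 + 87318 = 87474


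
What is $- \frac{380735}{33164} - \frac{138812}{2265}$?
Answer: $- \frac{5465925943}{75116460} \approx -72.766$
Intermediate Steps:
$- \frac{380735}{33164} - \frac{138812}{2265} = - \frac{5465925943}{75116460}$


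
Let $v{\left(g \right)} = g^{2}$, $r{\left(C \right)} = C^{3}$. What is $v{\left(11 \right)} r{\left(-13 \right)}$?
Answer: $-265837$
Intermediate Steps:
$v{\left(11 \right)} r{\left(-13 \right)} = 11^{2} \left(-13\right)^{3} = 121 \left(-2197\right) = -265837$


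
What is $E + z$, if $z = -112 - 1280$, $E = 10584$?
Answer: $9192$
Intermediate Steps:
$z = -1392$ ($z = -112 - 1280 = -1392$)
$E + z = 10584 - 1392 = 9192$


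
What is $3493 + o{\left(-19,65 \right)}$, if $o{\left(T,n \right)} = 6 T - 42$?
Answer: $3337$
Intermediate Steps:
$o{\left(T,n \right)} = -42 + 6 T$
$3493 + o{\left(-19,65 \right)} = 3493 + \left(-42 + 6 \left(-19\right)\right) = 3493 - 156 = 3337$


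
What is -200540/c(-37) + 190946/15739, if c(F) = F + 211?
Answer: -1561537228/1369293 ≈ -1140.4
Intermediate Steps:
c(F) = 211 + F
-200540/c(-37) + 190946/15739 = -200540/(211 - 37) + 190946/15739 = -200540/174 + 190946*(1/15739) = -200540*1/174 + 190946/15739 = -100270/87 + 190946/15739 = -1561537228/1369293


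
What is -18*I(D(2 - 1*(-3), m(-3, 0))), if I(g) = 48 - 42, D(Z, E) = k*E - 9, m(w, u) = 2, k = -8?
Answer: -108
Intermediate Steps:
D(Z, E) = -9 - 8*E (D(Z, E) = -8*E - 9 = -9 - 8*E)
I(g) = 6
-18*I(D(2 - 1*(-3), m(-3, 0))) = -18*6 = -108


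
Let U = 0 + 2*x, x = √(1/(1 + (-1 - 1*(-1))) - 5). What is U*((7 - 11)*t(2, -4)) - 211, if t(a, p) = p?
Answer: -211 + 64*I ≈ -211.0 + 64.0*I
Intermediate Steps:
x = 2*I (x = √(1/(1 + (-1 + 1)) - 5) = √(1/(1 + 0) - 5) = √(1/1 - 5) = √(1 - 5) = √(-4) = 2*I ≈ 2.0*I)
U = 4*I (U = 0 + 2*(2*I) = 0 + 4*I = 4*I ≈ 4.0*I)
U*((7 - 11)*t(2, -4)) - 211 = (4*I)*((7 - 11)*(-4)) - 211 = (4*I)*(-4*(-4)) - 211 = (4*I)*16 - 211 = 64*I - 211 = -211 + 64*I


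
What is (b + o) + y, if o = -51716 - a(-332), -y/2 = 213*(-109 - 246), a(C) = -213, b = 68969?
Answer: 168696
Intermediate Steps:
y = 151230 (y = -426*(-109 - 246) = -426*(-355) = -2*(-75615) = 151230)
o = -51503 (o = -51716 - 1*(-213) = -51716 + 213 = -51503)
(b + o) + y = (68969 - 51503) + 151230 = 17466 + 151230 = 168696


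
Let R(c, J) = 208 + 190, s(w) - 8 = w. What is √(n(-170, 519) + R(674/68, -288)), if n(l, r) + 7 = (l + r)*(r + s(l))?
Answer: 2*√31246 ≈ 353.53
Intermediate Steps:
s(w) = 8 + w
R(c, J) = 398
n(l, r) = -7 + (l + r)*(8 + l + r) (n(l, r) = -7 + (l + r)*(r + (8 + l)) = -7 + (l + r)*(8 + l + r))
√(n(-170, 519) + R(674/68, -288)) = √((-7 + 519² - 170*519 - 170*(8 - 170) + 519*(8 - 170)) + 398) = √((-7 + 269361 - 88230 - 170*(-162) + 519*(-162)) + 398) = √((-7 + 269361 - 88230 + 27540 - 84078) + 398) = √(124586 + 398) = √124984 = 2*√31246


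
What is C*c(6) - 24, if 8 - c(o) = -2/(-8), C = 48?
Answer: 348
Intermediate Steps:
c(o) = 31/4 (c(o) = 8 - (-2)/(-8) = 8 - (-2)*(-1)/8 = 8 - 1*¼ = 8 - ¼ = 31/4)
C*c(6) - 24 = 48*(31/4) - 24 = 372 - 24 = 348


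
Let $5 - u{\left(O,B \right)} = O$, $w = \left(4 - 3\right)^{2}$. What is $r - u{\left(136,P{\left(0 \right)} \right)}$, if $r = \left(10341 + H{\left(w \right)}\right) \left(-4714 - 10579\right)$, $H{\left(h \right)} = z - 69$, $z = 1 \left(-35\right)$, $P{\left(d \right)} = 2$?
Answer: $-156554310$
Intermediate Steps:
$w = 1$ ($w = 1^{2} = 1$)
$z = -35$
$u{\left(O,B \right)} = 5 - O$
$H{\left(h \right)} = -104$ ($H{\left(h \right)} = -35 - 69 = -104$)
$r = -156554441$ ($r = \left(10341 - 104\right) \left(-4714 - 10579\right) = 10237 \left(-15293\right) = -156554441$)
$r - u{\left(136,P{\left(0 \right)} \right)} = -156554441 - \left(5 - 136\right) = -156554441 - -131 = -156554441 + 131 = -156554310$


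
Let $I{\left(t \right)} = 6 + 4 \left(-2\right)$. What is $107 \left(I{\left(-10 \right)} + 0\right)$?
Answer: $-214$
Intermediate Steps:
$I{\left(t \right)} = -2$ ($I{\left(t \right)} = 6 - 8 = -2$)
$107 \left(I{\left(-10 \right)} + 0\right) = 107 \left(-2 + 0\right) = 107 \left(-2\right) = -214$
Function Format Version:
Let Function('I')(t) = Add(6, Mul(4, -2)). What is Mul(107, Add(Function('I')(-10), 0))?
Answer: -214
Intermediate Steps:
Function('I')(t) = -2 (Function('I')(t) = Add(6, -8) = -2)
Mul(107, Add(Function('I')(-10), 0)) = Mul(107, Add(-2, 0)) = Mul(107, -2) = -214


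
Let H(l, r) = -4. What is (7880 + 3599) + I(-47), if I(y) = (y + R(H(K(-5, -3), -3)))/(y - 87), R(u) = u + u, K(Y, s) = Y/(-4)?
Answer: 1538241/134 ≈ 11479.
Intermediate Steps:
K(Y, s) = -Y/4 (K(Y, s) = Y*(-¼) = -Y/4)
R(u) = 2*u
I(y) = (-8 + y)/(-87 + y) (I(y) = (y + 2*(-4))/(y - 87) = (y - 8)/(-87 + y) = (-8 + y)/(-87 + y))
(7880 + 3599) + I(-47) = (7880 + 3599) + (-8 - 47)/(-87 - 47) = 11479 - 55/(-134) = 11479 - 1/134*(-55) = 11479 + 55/134 = 1538241/134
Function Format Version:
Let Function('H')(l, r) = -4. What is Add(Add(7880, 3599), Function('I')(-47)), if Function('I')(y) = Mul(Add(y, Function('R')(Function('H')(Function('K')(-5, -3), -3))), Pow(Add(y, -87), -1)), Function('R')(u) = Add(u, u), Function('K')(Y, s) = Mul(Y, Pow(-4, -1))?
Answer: Rational(1538241, 134) ≈ 11479.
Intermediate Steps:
Function('K')(Y, s) = Mul(Rational(-1, 4), Y) (Function('K')(Y, s) = Mul(Y, Rational(-1, 4)) = Mul(Rational(-1, 4), Y))
Function('R')(u) = Mul(2, u)
Function('I')(y) = Mul(Pow(Add(-87, y), -1), Add(-8, y)) (Function('I')(y) = Mul(Add(y, Mul(2, -4)), Pow(Add(y, -87), -1)) = Mul(Add(y, -8), Pow(Add(-87, y), -1)) = Mul(Add(-8, y), Pow(Add(-87, y), -1)) = Mul(Pow(Add(-87, y), -1), Add(-8, y)))
Add(Add(7880, 3599), Function('I')(-47)) = Add(Add(7880, 3599), Mul(Pow(Add(-87, -47), -1), Add(-8, -47))) = Add(11479, Mul(Pow(-134, -1), -55)) = Add(11479, Mul(Rational(-1, 134), -55)) = Add(11479, Rational(55, 134)) = Rational(1538241, 134)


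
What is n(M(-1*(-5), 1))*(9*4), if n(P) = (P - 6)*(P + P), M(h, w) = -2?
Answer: 1152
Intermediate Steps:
n(P) = 2*P*(-6 + P) (n(P) = (-6 + P)*(2*P) = 2*P*(-6 + P))
n(M(-1*(-5), 1))*(9*4) = (2*(-2)*(-6 - 2))*(9*4) = (2*(-2)*(-8))*36 = 32*36 = 1152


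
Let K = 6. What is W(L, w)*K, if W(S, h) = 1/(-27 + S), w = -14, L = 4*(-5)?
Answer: -6/47 ≈ -0.12766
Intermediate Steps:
L = -20
W(L, w)*K = 6/(-27 - 20) = 6/(-47) = -1/47*6 = -6/47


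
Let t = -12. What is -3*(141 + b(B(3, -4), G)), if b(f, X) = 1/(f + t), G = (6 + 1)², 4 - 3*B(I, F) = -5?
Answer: -1268/3 ≈ -422.67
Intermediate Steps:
B(I, F) = 3 (B(I, F) = 4/3 - ⅓*(-5) = 4/3 + 5/3 = 3)
G = 49 (G = 7² = 49)
b(f, X) = 1/(-12 + f) (b(f, X) = 1/(f - 12) = 1/(-12 + f))
-3*(141 + b(B(3, -4), G)) = -3*(141 + 1/(-12 + 3)) = -3*(141 + 1/(-9)) = -3*(141 - ⅑) = -3*1268/9 = -1268/3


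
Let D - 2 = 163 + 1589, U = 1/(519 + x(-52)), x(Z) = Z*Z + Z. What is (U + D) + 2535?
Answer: 13600420/3171 ≈ 4289.0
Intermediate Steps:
x(Z) = Z + Z² (x(Z) = Z² + Z = Z + Z²)
U = 1/3171 (U = 1/(519 - 52*(1 - 52)) = 1/(519 - 52*(-51)) = 1/(519 + 2652) = 1/3171 ≈ 0.00031536)
D = 1754 (D = 2 + (163 + 1589) = 2 + 1752 = 1754)
(U + D) + 2535 = (1/3171 + 1754) + 2535 = 5561935/3171 + 2535 = 13600420/3171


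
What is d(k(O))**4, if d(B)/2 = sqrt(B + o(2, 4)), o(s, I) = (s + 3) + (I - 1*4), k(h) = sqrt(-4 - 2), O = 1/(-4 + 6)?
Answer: 304 + 160*I*sqrt(6) ≈ 304.0 + 391.92*I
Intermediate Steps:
O = 1/2 ≈ 0.50000
k(h) = I*sqrt(6) (k(h) = sqrt(-6) = I*sqrt(6))
o(s, I) = -1 + I + s (o(s, I) = (3 + s) + (I - 4) = (3 + s) + (-4 + I) = -1 + I + s)
d(B) = 2*sqrt(5 + B) (d(B) = 2*sqrt(B + (-1 + 4 + 2)) = 2*sqrt(B + 5) = 2*sqrt(5 + B))
d(k(O))**4 = (2*sqrt(5 + I*sqrt(6)))**4 = 16*(5 + I*sqrt(6))**2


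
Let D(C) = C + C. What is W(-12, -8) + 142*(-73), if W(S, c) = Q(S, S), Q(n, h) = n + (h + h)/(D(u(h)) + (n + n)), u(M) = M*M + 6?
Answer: -238696/23 ≈ -10378.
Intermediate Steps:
u(M) = 6 + M² (u(M) = M² + 6 = 6 + M²)
D(C) = 2*C
Q(n, h) = n + 2*h/(12 + 2*n + 2*h²) (Q(n, h) = n + (h + h)/(2*(6 + h²) + (n + n)) = n + (2*h)/((12 + 2*h²) + 2*n) = n + (2*h)/(12 + 2*n + 2*h²) = n + 2*h/(12 + 2*n + 2*h²))
W(S, c) = (S + S² + S*(6 + S²))/(6 + S + S²)
W(-12, -8) + 142*(-73) = -12*(7 - 12 + (-12)²)/(6 - 12 + (-12)²) + 142*(-73) = -12*(7 - 12 + 144)/(6 - 12 + 144) - 10366 = -12*139/138 - 10366 = -12*1/138*139 - 10366 = -278/23 - 10366 = -238696/23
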